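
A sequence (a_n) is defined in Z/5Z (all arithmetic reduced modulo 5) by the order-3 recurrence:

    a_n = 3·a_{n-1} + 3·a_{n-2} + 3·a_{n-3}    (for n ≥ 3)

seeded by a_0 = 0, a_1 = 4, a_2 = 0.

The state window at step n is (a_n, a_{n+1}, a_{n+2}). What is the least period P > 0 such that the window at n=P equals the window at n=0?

124

n=0: window = (0, 4, 0)
n=1: window = (4, 0, 2)
n=2: window = (0, 2, 3)
n=3: window = (2, 3, 0)
n=4: window = (3, 0, 0)
n=5: window = (0, 0, 4)
n=6: window = (0, 4, 2)
n=7: window = (4, 2, 3)
n=8: window = (2, 3, 2)
n=9: window = (3, 2, 1)
n=10: window = (2, 1, 3)
n=11: window = (1, 3, 3)
n=12: window = (3, 3, 1)
n=13: window = (3, 1, 1)
n=14: window = (1, 1, 0)
n=15: window = (1, 0, 1)
n=16: window = (0, 1, 1)
n=17: window = (1, 1, 1)
n=18: window = (1, 1, 4)
n=19: window = (1, 4, 3)
n=20: window = (4, 3, 4)
n=21: window = (3, 4, 3)
n=22: window = (4, 3, 0)
n=23: window = (3, 0, 1)
n=24: window = (0, 1, 2)
n=25: window = (1, 2, 4)
n=26: window = (2, 4, 1)
n=27: window = (4, 1, 1)
n=28: window = (1, 1, 3)
n=29: window = (1, 3, 0)
n=30: window = (3, 0, 2)
n=31: window = (0, 2, 0)
n=32: window = (2, 0, 1)
n=33: window = (0, 1, 4)
n=34: window = (1, 4, 0)
n=35: window = (4, 0, 0)
n=36: window = (0, 0, 2)
n=37: window = (0, 2, 1)
n=38: window = (2, 1, 4)
n=39: window = (1, 4, 1)
n=40: window = (4, 1, 3)
…
n=122: window = (2, 1, 0)
n=123: window = (1, 0, 4)
n=124: window = (0, 4, 0)
window at n=124 equals window at n=0 → period = 124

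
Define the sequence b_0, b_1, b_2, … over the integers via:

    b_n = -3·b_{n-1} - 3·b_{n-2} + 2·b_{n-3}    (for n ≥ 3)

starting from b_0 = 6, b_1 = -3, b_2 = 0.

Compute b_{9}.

b_3 = -3·0 + -3·-3 + 2·6 = 21
b_4 = -3·21 + -3·0 + 2·-3 = -69
b_5 = -3·-69 + -3·21 + 2·0 = 144
b_6 = -3·144 + -3·-69 + 2·21 = -183
b_7 = -3·-183 + -3·144 + 2·-69 = -21
b_8 = -3·-21 + -3·-183 + 2·144 = 900
b_9 = -3·900 + -3·-21 + 2·-183 = -3003

-3003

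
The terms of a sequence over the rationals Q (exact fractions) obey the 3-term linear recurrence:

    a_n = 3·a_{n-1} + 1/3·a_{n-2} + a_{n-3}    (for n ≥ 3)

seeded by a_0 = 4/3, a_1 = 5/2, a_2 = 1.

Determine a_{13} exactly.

a_3 = 3·1 + 1/3·5/2 + 1·4/3 = 31/6
a_4 = 3·31/6 + 1/3·1 + 1·5/2 = 55/3
a_5 = 3·55/3 + 1/3·31/6 + 1·1 = 1039/18
a_6 = 3·1039/18 + 1/3·55/3 + 1·31/6 = 1660/9
a_7 = 3·1660/9 + 1/3·1039/18 + 1·55/3 = 31909/54
a_8 = 3·31909/54 + 1/3·1660/9 + 1·1039/18 = 51082/27
a_9 = 3·51082/27 + 1/3·31909/54 + 1·1660/9 = 981265/162
a_10 = 3·981265/162 + 1/3·51082/27 + 1·31909/54 = 1570843/81
a_11 = 3·1570843/81 + 1/3·981265/162 + 1·51082/27 = 30175915/486
a_12 = 3·30175915/486 + 1/3·1570843/81 + 1·981265/162 = 48306613/243
a_13 = 3·48306613/243 + 1/3·30175915/486 + 1·1570843/81 = 927970123/1458

927970123/1458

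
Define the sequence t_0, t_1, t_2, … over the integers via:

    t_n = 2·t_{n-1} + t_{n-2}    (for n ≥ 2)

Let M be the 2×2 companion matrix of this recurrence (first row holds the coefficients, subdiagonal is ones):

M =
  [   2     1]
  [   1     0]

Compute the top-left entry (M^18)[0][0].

6625109

(M^18)[0][0] is the top entry after applying M 18 times to the unit state (1, 0). Equivalently it is h_{19} for the auxiliary sequence (h_n) obeying the same recurrence with h_1 = 1 and h_i = 0 for 0 ≤ i < 1:
h_2 = 2·1 + 1·0 = 2
h_3 = 2·2 + 1·1 = 5
h_4 = 2·5 + 1·2 = 12
h_5 = 2·12 + 1·5 = 29
h_6 = 2·29 + 1·12 = 70
h_7 = 2·70 + 1·29 = 169
h_8 = 2·169 + 1·70 = 408
h_9 = 2·408 + 1·169 = 985
h_10 = 2·985 + 1·408 = 2378
h_11 = 2·2378 + 1·985 = 5741
h_12 = 2·5741 + 1·2378 = 13860
h_13 = 2·13860 + 1·5741 = 33461
h_14 = 2·33461 + 1·13860 = 80782
h_15 = 2·80782 + 1·33461 = 195025
h_16 = 2·195025 + 1·80782 = 470832
h_17 = 2·470832 + 1·195025 = 1136689
h_18 = 2·1136689 + 1·470832 = 2744210
h_19 = 2·2744210 + 1·1136689 = 6625109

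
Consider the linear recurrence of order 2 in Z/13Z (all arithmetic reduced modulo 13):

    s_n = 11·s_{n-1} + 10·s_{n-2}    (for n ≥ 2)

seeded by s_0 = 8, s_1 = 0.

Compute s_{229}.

11

s_2 = 11·0 + 10·8 = 2
s_3 = 11·2 + 10·0 = 9
s_4 = 11·9 + 10·2 = 2
s_5 = 11·2 + 10·9 = 8
s_6 = 11·8 + 10·2 = 4
s_7 = 11·4 + 10·8 = 7
s_8 = 11·7 + 10·4 = 0
s_9 = 11·0 + 10·7 = 5
s_10 = 11·5 + 10·0 = 3
s_11 = 11·3 + 10·5 = 5
s_12 = 11·5 + 10·3 = 7
s_13 = 11·7 + 10·5 = 10
s_14 = 11·10 + 10·7 = 11
s_15 = 11·11 + 10·10 = 0
s_16 = 11·0 + 10·11 = 6
s_17 = 11·6 + 10·0 = 1
s_18 = 11·1 + 10·6 = 6
s_19 = 11·6 + 10·1 = 11
s_20 = 11·11 + 10·6 = 12
s_21 = 11·12 + 10·11 = 8
s_22 = 11·8 + 10·12 = 0
(s_21, s_22) = (8, 0) = (s_0, s_1), so the sequence has period 21.
229 ≡ 19 (mod 21), hence s_229 = s_19 = 11.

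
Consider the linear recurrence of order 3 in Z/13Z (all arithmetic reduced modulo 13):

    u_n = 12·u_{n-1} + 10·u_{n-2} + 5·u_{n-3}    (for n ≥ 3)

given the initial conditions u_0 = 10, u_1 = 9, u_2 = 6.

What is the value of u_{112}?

u_3 = 12·6 + 10·9 + 5·10 = 4
u_4 = 12·4 + 10·6 + 5·9 = 10
u_5 = 12·10 + 10·4 + 5·6 = 8
u_6 = 12·8 + 10·10 + 5·4 = 8
u_7 = 12·8 + 10·8 + 5·10 = 5
u_8 = 12·5 + 10·8 + 5·8 = 11
u_9 = 12·11 + 10·5 + 5·8 = 1
u_10 = 12·1 + 10·11 + 5·5 = 4
u_11 = 12·4 + 10·1 + 5·11 = 9
u_12 = 12·9 + 10·4 + 5·1 = 10
u_13 = 12·10 + 10·9 + 5·4 = 9
u_14 = 12·9 + 10·10 + 5·9 = 6
(u_12, u_13, u_14) = (10, 9, 6) = (u_0, u_1, u_2), so the sequence has period 12.
112 ≡ 4 (mod 12), hence u_112 = u_4 = 10.

10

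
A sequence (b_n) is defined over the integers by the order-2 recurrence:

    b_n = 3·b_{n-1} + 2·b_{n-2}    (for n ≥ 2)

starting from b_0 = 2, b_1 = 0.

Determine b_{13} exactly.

4041180

b_2 = 3·0 + 2·2 = 4
b_3 = 3·4 + 2·0 = 12
b_4 = 3·12 + 2·4 = 44
b_5 = 3·44 + 2·12 = 156
b_6 = 3·156 + 2·44 = 556
b_7 = 3·556 + 2·156 = 1980
b_8 = 3·1980 + 2·556 = 7052
b_9 = 3·7052 + 2·1980 = 25116
b_10 = 3·25116 + 2·7052 = 89452
b_11 = 3·89452 + 2·25116 = 318588
b_12 = 3·318588 + 2·89452 = 1134668
b_13 = 3·1134668 + 2·318588 = 4041180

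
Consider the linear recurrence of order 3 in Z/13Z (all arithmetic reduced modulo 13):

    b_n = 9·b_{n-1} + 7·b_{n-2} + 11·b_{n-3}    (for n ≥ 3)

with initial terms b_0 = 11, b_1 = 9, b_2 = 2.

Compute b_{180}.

10

b_3 = 9·2 + 7·9 + 11·11 = 7
b_4 = 9·7 + 7·2 + 11·9 = 7
b_5 = 9·7 + 7·7 + 11·2 = 4
b_6 = 9·4 + 7·7 + 11·7 = 6
b_7 = 9·6 + 7·4 + 11·7 = 3
b_8 = 9·3 + 7·6 + 11·4 = 9
Continuing the recurrence:
  b_9 = 12;  b_10 = 9;  b_11 = 4;  b_12 = 10;  b_13 = 9;  b_14 = 0
  b_15 = 4;  b_16 = 5;  b_17 = 8;  b_18 = 8;  b_19 = 1;  b_20 = 10
  b_21 = 3;  b_22 = 4;  b_23 = 11;  b_24 = 4;  b_25 = 1;  b_26 = 2
  b_27 = 4;  b_28 = 9;  b_29 = 1;  b_30 = 12;  b_31 = 6;  b_32 = 6
  b_33 = 7;  b_34 = 2;  b_35 = 3;  b_36 = 1;  b_37 = 0;  b_38 = 1
  b_39 = 7;  b_40 = 5;  b_41 = 1;  b_42 = 4;  b_43 = 7;  b_44 = 11
  b_45 = 10;  b_46 = 10;  b_47 = 8;  b_48 = 5;  b_49 = 3;  b_50 = 7
  b_51 = 9;  b_52 = 7;  b_53 = 8;  b_54 = 12;  b_55 = 7;  b_56 = 1
  b_57 = 8;  b_58 = 0;  b_59 = 2;  b_60 = 2;  b_61 = 6;  b_62 = 12
  b_63 = 3;  b_64 = 8;  b_65 = 4;  b_66 = 8;  b_67 = 6;  b_68 = 11
  b_69 = 8;  b_70 = 7;  b_71 = 6;  b_72 = 9;  b_73 = 5;  b_74 = 5
  b_75 = 10;  b_76 = 11;  b_77 = 3;  b_78 = 6;  b_79 = 1;  b_80 = 6
  b_81 = 10;  b_82 = 0;  b_83 = 6;  b_84 = 8;  b_85 = 10;  b_86 = 4
  b_87 = 12;  b_88 = 12;  b_89 = 2;  b_90 = 0;  b_91 = 3;  b_92 = 10
  b_93 = 7;  b_94 = 10;  b_95 = 2;  b_96 = 9;  b_97 = 10;  b_98 = 6
  b_99 = 2;  b_100 = 1;  b_101 = 11;  b_102 = 11;  b_103 = 5;  b_104 = 9
  b_105 = 3;  b_106 = 2;  b_107 = 8;  b_108 = 2;  b_109 = 5;  b_110 = 4
  b_111 = 2;  b_112 = 10;  b_113 = 5;  b_114 = 7;  b_115 = 0;  b_116 = 0
  b_117 = 12;  b_118 = 4;  b_119 = 3;  b_120 = 5;  b_121 = 6;  b_122 = 5
  b_123 = 12;  b_124 = 1;  b_125 = 5;  b_126 = 2;  b_127 = 12;  b_128 = 8
  b_129 = 9;  b_130 = 9;  b_131 = 11;  b_132 = 1;  b_133 = 3;  b_134 = 12
  b_135 = 10;  b_136 = 12;  b_137 = 11;  b_138 = 7;  b_139 = 12;  b_140 = 5
  b_141 = 11;  b_142 = 6;  b_143 = 4;  b_144 = 4;  b_145 = 0;  b_146 = 7
  b_147 = 3;  b_148 = 11;  b_149 = 2;  b_150 = 11;  b_151 = 0;  b_152 = 8
  b_153 = 11;  b_154 = 12;  b_155 = 0;  b_156 = 10;  b_157 = 1;  b_158 = 1
  b_159 = 9;  b_160 = 8;  b_161 = 3;  b_162 = 0;  b_163 = 5;  b_164 = 0
  b_165 = 9;  b_166 = 6;  b_167 = 0;  b_168 = 11;  b_169 = 9;  b_170 = 2
  b_171 = 7;  b_172 = 7;  b_173 = 4;  b_174 = 6;  b_175 = 3;  b_176 = 9
  b_177 = 12;  b_178 = 9
b_179 = 9·9 + 7·12 + 11·9 = 4
b_180 = 9·4 + 7·9 + 11·12 = 10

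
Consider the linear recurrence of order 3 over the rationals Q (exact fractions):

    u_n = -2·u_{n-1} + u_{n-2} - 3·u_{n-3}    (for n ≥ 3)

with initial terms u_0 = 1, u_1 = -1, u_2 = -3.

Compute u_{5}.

u_3 = -2·-3 + 1·-1 + -3·1 = 2
u_4 = -2·2 + 1·-3 + -3·-1 = -4
u_5 = -2·-4 + 1·2 + -3·-3 = 19

19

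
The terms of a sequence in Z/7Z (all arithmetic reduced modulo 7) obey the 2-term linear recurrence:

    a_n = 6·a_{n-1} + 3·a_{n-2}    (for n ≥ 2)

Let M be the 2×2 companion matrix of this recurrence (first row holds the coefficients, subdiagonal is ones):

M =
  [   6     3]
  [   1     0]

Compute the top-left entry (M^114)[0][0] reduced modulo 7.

(M^114)[0][0] is the top entry after applying M 114 times to the unit state (1, 0). Equivalently it is h_{115} for the auxiliary sequence (h_n) obeying the same recurrence with h_1 = 1 and h_i = 0 for 0 ≤ i < 1:
h_2 = 6·1 + 3·0 = 6
h_3 = 6·6 + 3·1 = 4
h_4 = 6·4 + 3·6 = 0
h_5 = 6·0 + 3·4 = 5
h_6 = 6·5 + 3·0 = 2
h_7 = 6·2 + 3·5 = 6
h_8 = 6·6 + 3·2 = 0
h_9 = 6·0 + 3·6 = 4
h_10 = 6·4 + 3·0 = 3
h_11 = 6·3 + 3·4 = 2
h_12 = 6·2 + 3·3 = 0
h_13 = 6·0 + 3·2 = 6
h_14 = 6·6 + 3·0 = 1
h_15 = 6·1 + 3·6 = 3
h_16 = 6·3 + 3·1 = 0
h_17 = 6·0 + 3·3 = 2
h_18 = 6·2 + 3·0 = 5
h_19 = 6·5 + 3·2 = 1
h_20 = 6·1 + 3·5 = 0
h_21 = 6·0 + 3·1 = 3
h_22 = 6·3 + 3·0 = 4
h_23 = 6·4 + 3·3 = 5
h_24 = 6·5 + 3·4 = 0
h_25 = 6·0 + 3·5 = 1
(h_24, h_25) = (0, 1) = (h_0, h_1), so the sequence has period 24.
115 ≡ 19 (mod 24), hence h_115 = h_19 = 1.

1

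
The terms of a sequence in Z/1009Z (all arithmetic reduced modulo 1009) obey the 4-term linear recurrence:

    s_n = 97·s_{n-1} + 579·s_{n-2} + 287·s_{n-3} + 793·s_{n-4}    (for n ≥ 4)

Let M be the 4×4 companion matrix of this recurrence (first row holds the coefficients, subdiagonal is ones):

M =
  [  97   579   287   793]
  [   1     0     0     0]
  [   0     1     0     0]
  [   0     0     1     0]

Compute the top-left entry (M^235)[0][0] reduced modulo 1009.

633

(M^235)[0][0] is the top entry after applying M 235 times to the unit state (1, 0, 0, 0). Equivalently it is h_{238} for the auxiliary sequence (h_n) obeying the same recurrence with h_3 = 1 and h_i = 0 for 0 ≤ i < 3:
h_4 = 97·1 + 579·0 + 287·0 + 793·0 = 97
h_5 = 97·97 + 579·1 + 287·0 + 793·0 = 907
h_6 = 97·907 + 579·97 + 287·1 + 793·0 = 142
h_7 = 97·142 + 579·907 + 287·97 + 793·1 = 501
h_8 = 97·501 + 579·142 + 287·907 + 793·97 = 878
h_9 = 97·878 + 579·501 + 287·142 + 793·907 = 125
Continuing the recurrence:
  h_10 = 959;  h_11 = 414;  h_12 = 713;  h_13 = 132;  h_14 = 299;  h_15 = 676
  h_16 = 480;  h_17 = 855;  h_18 = 918;  h_19 = 705;  h_20 = 1006;  h_21 = 352
  h_22 = 130;  h_23 = 719;  h_24 = 489;  h_25 = 223;  h_26 = 733;  h_27 = 610
  h_28 = 12;  h_29 = 958;  h_30 = 581;  h_31 = 421;  h_32 = 803;  h_33 = 967
  h_34 = 126;  h_35 = 295;  h_36 = 823;  h_37 = 233;  h_38 = 608;  h_39 = 97
  h_40 = 312;  h_41 = 723;  h_42 = 985;  h_43 = 561;  h_44 = 19;  h_45 = 148
  h_46 = 847;  h_47 = 669;  h_48 = 386;  h_49 = 244;  h_50 = 936;  h_51 = 582
  h_52 = 839;  h_53 = 637;  h_54 = 865;  h_55 = 751;  h_56 = 147;  h_57 = 765
  h_58 = 341;  h_59 = 817;  h_60 = 351;  h_61 = 802;  h_62 = 913;  h_63 = 936
  h_64 = 883;  h_65 = 4;  h_66 = 876;  h_67 = 300;  h_68 = 637;  h_69 = 708
  h_70 = 404;  h_71 = 81;  h_72 = 641;  h_73 = 457;  h_74 = 319;  h_75 = 904
  h_76 = 734;  h_77 = 217;  h_78 = 909;  h_79 = 167;  h_80 = 267;  h_81 = 606
  h_82 = 384;  h_83 = 863;  h_84 = 535;  h_85 = 150;  h_86 = 696;  h_87 = 419
  h_88 = 814;  h_89 = 555;  h_90 = 648;  h_91 = 617;  h_92 = 776;  h_93 = 165
  h_94 = 947;  h_95 = 368;  h_96 = 617;  h_97 = 534;  h_98 = 342;  h_99 = 27
  h_100 = 661;  h_101 = 2;  h_102 = 973;  h_103 = 930;  h_104 = 821;  h_105 = 934
  h_106 = 146;  h_107 = 439;  h_108 = 904;  h_109 = 407;  h_110 = 493;  h_111 = 102
  h_112 = 960;  h_113 = 930;  h_114 = 769;  h_115 = 829;  h_116 = 1003;  h_117 = 786
  h_118 = 300;  h_119 = 708;  h_120 = 69;  h_121 = 988;  h_122 = 744;  h_123 = 541
  h_124 = 200;  h_125 = 798;  h_126 = 95;  h_127 = 129;  h_128 = 85;  h_129 = 391
  h_130 = 727;  h_131 = 829;  h_132 = 902;  h_133 = 513;  h_134 = 87;  h_135 = 847
  h_136 = 175;  h_137 = 796;  h_138 = 243;  h_139 = 596;  h_140 = 696;  h_141 = 638
  h_142 = 232;  h_143 = 800;  h_144 = 520;  h_145 = 474;  h_146 = 857;  h_147 = 36
  h_148 = 751;  h_149 = 151;  h_150 = 248;  h_151 = 402;  h_152 = 140;  h_153 = 360
  h_154 = 202;  h_155 = 771;  h_156 = 467;  h_157 = 719;  h_158 = 164;  h_159 = 138
  h_160 = 924;  h_161 = 754;  h_162 = 862;  h_163 = 828;  h_164 = 918;  h_165 = 165
  h_166 = 634;  h_167 = 500;  h_168 = 295;  h_169 = 293;  h_170 = 955;  h_171 = 823
  h_172 = 324;  h_173 = 334;  h_174 = 692;  h_175 = 164;  h_176 = 508;  h_177 = 280
  h_178 = 944;  h_179 = 820;  h_180 = 429;  h_181 = 361;  h_182 = 36;  h_183 = 101
  h_184 = 215;  h_185 = 591;  h_186 = 214;  h_187 = 245;  h_188 = 436;  h_189 = 865
  h_190 = 227;  h_191 = 765;  h_192 = 513;  h_193 = 702;  h_194 = 874;  h_195 = 6
  h_196 = 975;  h_197 = 500;  h_198 = 165;  h_199 = 832;  h_200 = 167;  h_201 = 385
  h_202 = 176;  h_203 = 241;  h_204 = 931;  h_205 = 443;  h_206 = 708;  h_207 = 499
  h_208 = 960;  h_209 = 184;  h_210 = 951;  h_211 = 252;  h_212 = 777;  h_213 = 420
  h_214 = 345;  h_215 = 243;  h_216 = 468;  h_217 = 660;  h_218 = 270;  h_219 = 793
  h_220 = 721;  h_221 = 883;  h_222 = 387;  h_223 = 224;  h_224 = 426;  h_225 = 549
  h_226 = 101;  h_227 = 973;  h_228 = 463;  h_229 = 55;  h_230 = 113;  h_231 = 834
  h_232 = 553;  h_233 = 110;  h_234 = 947;  h_235 = 928;  h_236 = 546
h_237 = 97·546 + 579·928 + 287·947 + 793·110 = 833
h_238 = 97·833 + 579·546 + 287·928 + 793·947 = 633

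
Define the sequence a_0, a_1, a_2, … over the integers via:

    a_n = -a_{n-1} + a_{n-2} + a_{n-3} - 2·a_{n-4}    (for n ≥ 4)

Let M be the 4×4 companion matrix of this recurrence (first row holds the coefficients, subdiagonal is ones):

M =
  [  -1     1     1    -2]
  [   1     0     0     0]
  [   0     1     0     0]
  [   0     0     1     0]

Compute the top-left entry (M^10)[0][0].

(M^10)[0][0] is the top entry after applying M 10 times to the unit state (1, 0, 0, 0). Equivalently it is h_{13} for the auxiliary sequence (h_n) obeying the same recurrence with h_3 = 1 and h_i = 0 for 0 ≤ i < 3:
h_4 = -1·1 + 1·0 + 1·0 + -2·0 = -1
h_5 = -1·-1 + 1·1 + 1·0 + -2·0 = 2
h_6 = -1·2 + 1·-1 + 1·1 + -2·0 = -2
h_7 = -1·-2 + 1·2 + 1·-1 + -2·1 = 1
h_8 = -1·1 + 1·-2 + 1·2 + -2·-1 = 1
h_9 = -1·1 + 1·1 + 1·-2 + -2·2 = -6
h_10 = -1·-6 + 1·1 + 1·1 + -2·-2 = 12
h_11 = -1·12 + 1·-6 + 1·1 + -2·1 = -19
h_12 = -1·-19 + 1·12 + 1·-6 + -2·1 = 23
h_13 = -1·23 + 1·-19 + 1·12 + -2·-6 = -18

-18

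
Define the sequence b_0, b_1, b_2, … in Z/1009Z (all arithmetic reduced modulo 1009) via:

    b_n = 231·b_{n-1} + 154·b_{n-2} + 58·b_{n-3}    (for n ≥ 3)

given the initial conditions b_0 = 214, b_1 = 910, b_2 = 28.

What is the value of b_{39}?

173

b_3 = 231·28 + 154·910 + 58·214 = 607
b_4 = 231·607 + 154·28 + 58·910 = 554
b_5 = 231·554 + 154·607 + 58·28 = 87
b_6 = 231·87 + 154·554 + 58·607 = 368
b_7 = 231·368 + 154·87 + 58·554 = 377
b_8 = 231·377 + 154·368 + 58·87 = 482
b_9 = 231·482 + 154·377 + 58·368 = 43
b_10 = 231·43 + 154·482 + 58·377 = 82
b_11 = 231·82 + 154·43 + 58·482 = 43
b_12 = 231·43 + 154·82 + 58·43 = 839
b_13 = 231·839 + 154·43 + 58·82 = 360
b_14 = 231·360 + 154·839 + 58·43 = 952
b_15 = 231·952 + 154·360 + 58·839 = 125
b_16 = 231·125 + 154·952 + 58·360 = 617
b_17 = 231·617 + 154·125 + 58·952 = 58
b_18 = 231·58 + 154·617 + 58·125 = 640
b_19 = 231·640 + 154·58 + 58·617 = 848
b_20 = 231·848 + 154·640 + 58·58 = 157
b_21 = 231·157 + 154·848 + 58·640 = 161
b_22 = 231·161 + 154·157 + 58·848 = 572
b_23 = 231·572 + 154·161 + 58·157 = 556
b_24 = 231·556 + 154·572 + 58·161 = 855
b_25 = 231·855 + 154·556 + 58·572 = 488
b_26 = 231·488 + 154·855 + 58·556 = 180
b_27 = 231·180 + 154·488 + 58·855 = 846
b_28 = 231·846 + 154·180 + 58·488 = 209
b_29 = 231·209 + 154·846 + 58·180 = 320
b_30 = 231·320 + 154·209 + 58·846 = 797
b_31 = 231·797 + 154·320 + 58·209 = 322
b_32 = 231·322 + 154·797 + 58·320 = 763
b_33 = 231·763 + 154·322 + 58·797 = 646
b_34 = 231·646 + 154·763 + 58·322 = 866
b_35 = 231·866 + 154·646 + 58·763 = 724
b_36 = 231·724 + 154·866 + 58·646 = 61
b_37 = 231·61 + 154·724 + 58·866 = 249
b_38 = 231·249 + 154·61 + 58·724 = 942
b_39 = 231·942 + 154·249 + 58·61 = 173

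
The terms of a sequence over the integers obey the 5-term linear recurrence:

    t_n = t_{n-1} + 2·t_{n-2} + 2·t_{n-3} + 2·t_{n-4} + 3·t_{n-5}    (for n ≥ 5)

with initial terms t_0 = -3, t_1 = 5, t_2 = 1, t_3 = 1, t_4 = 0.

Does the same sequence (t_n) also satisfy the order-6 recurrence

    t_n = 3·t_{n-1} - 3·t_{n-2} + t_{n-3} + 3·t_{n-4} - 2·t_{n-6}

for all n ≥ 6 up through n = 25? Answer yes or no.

Terms t_0..t_25: -3, 5, 1, 1, 0, 5, 24, 39, 100, 236, 577, 1399, 3342, 8066, 19410, 46755, 112588, 271076, 652780, 1571848, 3785001, 9114173, 21946659, 52847043, 127254253, 306425006
n=6: candidate gives 25, actual t_6 = 24 ✗

no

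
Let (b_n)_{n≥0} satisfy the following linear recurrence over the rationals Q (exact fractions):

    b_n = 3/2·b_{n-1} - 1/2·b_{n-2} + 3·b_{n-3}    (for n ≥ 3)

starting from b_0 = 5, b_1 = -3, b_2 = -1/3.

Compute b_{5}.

b_3 = 3/2·-1/3 + -1/2·-3 + 3·5 = 16
b_4 = 3/2·16 + -1/2·-1/3 + 3·-3 = 91/6
b_5 = 3/2·91/6 + -1/2·16 + 3·-1/3 = 55/4

55/4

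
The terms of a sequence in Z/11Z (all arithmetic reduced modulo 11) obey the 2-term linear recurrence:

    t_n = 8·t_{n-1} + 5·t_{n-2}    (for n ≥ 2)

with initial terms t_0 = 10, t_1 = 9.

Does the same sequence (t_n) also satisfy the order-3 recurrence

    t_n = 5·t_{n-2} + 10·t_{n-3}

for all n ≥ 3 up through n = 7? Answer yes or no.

Terms t_0..t_7: 10, 9, 1, 9, 0, 1, 8, 3
n=3: candidate gives 2, actual t_3 = 9 ✗

no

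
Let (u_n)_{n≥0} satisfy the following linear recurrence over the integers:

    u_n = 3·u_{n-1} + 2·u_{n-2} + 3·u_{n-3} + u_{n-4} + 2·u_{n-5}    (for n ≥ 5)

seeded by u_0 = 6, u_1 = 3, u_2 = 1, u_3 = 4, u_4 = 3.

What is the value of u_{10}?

25579

u_5 = 3·3 + 2·4 + 3·1 + 1·3 + 2·6 = 35
u_6 = 3·35 + 2·3 + 3·4 + 1·1 + 2·3 = 130
u_7 = 3·130 + 2·35 + 3·3 + 1·4 + 2·1 = 475
u_8 = 3·475 + 2·130 + 3·35 + 1·3 + 2·4 = 1801
u_9 = 3·1801 + 2·475 + 3·130 + 1·35 + 2·3 = 6784
u_10 = 3·6784 + 2·1801 + 3·475 + 1·130 + 2·35 = 25579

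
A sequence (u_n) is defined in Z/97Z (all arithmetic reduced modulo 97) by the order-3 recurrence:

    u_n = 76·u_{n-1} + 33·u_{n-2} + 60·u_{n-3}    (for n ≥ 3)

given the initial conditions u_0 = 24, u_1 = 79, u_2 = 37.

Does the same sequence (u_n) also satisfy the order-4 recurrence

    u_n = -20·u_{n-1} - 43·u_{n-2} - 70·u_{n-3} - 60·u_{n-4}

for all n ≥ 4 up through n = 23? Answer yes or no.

yes

Terms u_0..u_23: 24, 79, 37, 69, 50, 52, 42, 51, 40, 65, 8, 12, 32, 10, 14, 16, 47, 90, 39, 24, 72, 68, 60, 66
n=4: candidate gives 50, actual u_4 = 50 ✓
n=5: candidate gives 52, actual u_5 = 52 ✓
n=6: candidate gives 42, actual u_6 = 42 ✓
n=7: candidate gives 51, actual u_7 = 51 ✓
n=8: candidate gives 40, actual u_8 = 40 ✓
n=9: candidate gives 65, actual u_9 = 65 ✓
n=10: candidate gives 8, actual u_10 = 8 ✓
n=11: candidate gives 12, actual u_11 = 12 ✓
n=12: candidate gives 32, actual u_12 = 32 ✓
n=13: candidate gives 10, actual u_13 = 10 ✓
n=14: candidate gives 14, actual u_14 = 14 ✓
n=15: candidate gives 16, actual u_15 = 16 ✓
n=16: candidate gives 47, actual u_16 = 47 ✓
n=17: candidate gives 90, actual u_17 = 90 ✓
n=18: candidate gives 39, actual u_18 = 39 ✓
n=19: candidate gives 24, actual u_19 = 24 ✓
n=20: candidate gives 72, actual u_20 = 72 ✓
n=21: candidate gives 68, actual u_21 = 68 ✓
n=22: candidate gives 60, actual u_22 = 60 ✓
n=23: candidate gives 66, actual u_23 = 66 ✓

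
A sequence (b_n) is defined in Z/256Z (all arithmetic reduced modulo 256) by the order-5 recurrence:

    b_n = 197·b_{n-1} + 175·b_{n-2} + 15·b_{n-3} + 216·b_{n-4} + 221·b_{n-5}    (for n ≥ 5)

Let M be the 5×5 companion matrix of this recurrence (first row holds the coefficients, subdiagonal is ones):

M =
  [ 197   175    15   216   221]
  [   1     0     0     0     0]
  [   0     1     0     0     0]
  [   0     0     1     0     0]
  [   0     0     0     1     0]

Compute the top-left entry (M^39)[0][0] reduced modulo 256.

79

(M^39)[0][0] is the top entry after applying M 39 times to the unit state (1, 0, 0, 0, 0). Equivalently it is h_{43} for the auxiliary sequence (h_n) obeying the same recurrence with h_4 = 1 and h_i = 0 for 0 ≤ i < 4:
h_5 = 197·1 + 175·0 + 15·0 + 216·0 + 221·0 = 197
h_6 = 197·197 + 175·1 + 15·0 + 216·0 + 221·0 = 72
h_7 = 197·72 + 175·197 + 15·1 + 216·0 + 221·0 = 34
h_8 = 197·34 + 175·72 + 15·197 + 216·1 + 221·0 = 197
h_9 = 197·197 + 175·34 + 15·72 + 216·197 + 221·1 = 36
h_10 = 197·36 + 175·197 + 15·34 + 216·72 + 221·197 = 46
h_11 = 197·46 + 175·36 + 15·197 + 216·34 + 221·72 = 101
h_12 = 197·101 + 175·46 + 15·36 + 216·197 + 221·34 = 217
h_13 = 197·217 + 175·101 + 15·46 + 216·36 + 221·197 = 43
h_14 = 197·43 + 175·217 + 15·101 + 216·46 + 221·36 = 61
h_15 = 197·61 + 175·43 + 15·217 + 216·101 + 221·46 = 251
h_16 = 197·251 + 175·61 + 15·43 + 216·217 + 221·101 = 168
h_17 = 197·168 + 175·251 + 15·61 + 216·43 + 221·217 = 13
h_18 = 197·13 + 175·168 + 15·251 + 216·61 + 221·43 = 37
h_19 = 197·37 + 175·13 + 15·168 + 216·251 + 221·61 = 165
h_20 = 197·165 + 175·37 + 15·13 + 216·168 + 221·251 = 118
h_21 = 197·118 + 175·165 + 15·37 + 216·13 + 221·168 = 196
h_22 = 197·196 + 175·118 + 15·165 + 216·37 + 221·13 = 154
h_23 = 197·154 + 175·196 + 15·118 + 216·165 + 221·37 = 145
h_24 = 197·145 + 175·154 + 15·196 + 216·118 + 221·165 = 88
h_25 = 197·88 + 175·145 + 15·154 + 216·196 + 221·118 = 27
h_26 = 197·27 + 175·88 + 15·145 + 216·154 + 221·196 = 146
h_27 = 197·146 + 175·27 + 15·88 + 216·145 + 221·154 = 65
h_28 = 197·65 + 175·146 + 15·27 + 216·88 + 221·145 = 213
h_29 = 197·213 + 175·65 + 15·146 + 216·27 + 221·88 = 166
h_30 = 197·166 + 175·213 + 15·65 + 216·146 + 221·27 = 167
h_31 = 197·167 + 175·166 + 15·213 + 216·65 + 221·146 = 90
h_32 = 197·90 + 175·167 + 15·166 + 216·213 + 221·65 = 250
h_33 = 197·250 + 175·90 + 15·167 + 216·166 + 221·213 = 162
h_34 = 197·162 + 175·250 + 15·90 + 216·167 + 221·166 = 12
h_35 = 197·12 + 175·162 + 15·250 + 216·90 + 221·167 = 187
h_36 = 197·187 + 175·12 + 15·162 + 216·250 + 221·90 = 59
h_37 = 197·59 + 175·187 + 15·12 + 216·162 + 221·250 = 114
h_38 = 197·114 + 175·59 + 15·187 + 216·12 + 221·162 = 254
h_39 = 197·254 + 175·114 + 15·59 + 216·187 + 221·12 = 253
h_40 = 197·253 + 175·254 + 15·114 + 216·59 + 221·187 = 56
h_41 = 197·56 + 175·253 + 15·254 + 216·114 + 221·59 = 12
h_42 = 197·12 + 175·56 + 15·253 + 216·254 + 221·114 = 17
h_43 = 197·17 + 175·12 + 15·56 + 216·253 + 221·254 = 79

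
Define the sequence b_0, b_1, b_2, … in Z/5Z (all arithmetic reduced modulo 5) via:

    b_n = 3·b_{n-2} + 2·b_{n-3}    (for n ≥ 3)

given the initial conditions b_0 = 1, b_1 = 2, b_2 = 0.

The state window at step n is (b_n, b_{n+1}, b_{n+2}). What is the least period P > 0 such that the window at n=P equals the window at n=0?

n=0: window = (1, 2, 0)
n=1: window = (2, 0, 3)
n=2: window = (0, 3, 4)
n=3: window = (3, 4, 4)
n=4: window = (4, 4, 3)
n=5: window = (4, 3, 0)
n=6: window = (3, 0, 2)
n=7: window = (0, 2, 1)
n=8: window = (2, 1, 1)
n=9: window = (1, 1, 2)
n=10: window = (1, 2, 0)
window at n=10 equals window at n=0 → period = 10

10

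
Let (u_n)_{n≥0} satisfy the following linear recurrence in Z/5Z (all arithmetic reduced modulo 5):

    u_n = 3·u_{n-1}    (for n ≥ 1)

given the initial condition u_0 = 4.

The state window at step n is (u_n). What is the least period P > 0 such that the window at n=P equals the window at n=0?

n=0: window = (4)
n=1: window = (2)
n=2: window = (1)
n=3: window = (3)
n=4: window = (4)
window at n=4 equals window at n=0 → period = 4

4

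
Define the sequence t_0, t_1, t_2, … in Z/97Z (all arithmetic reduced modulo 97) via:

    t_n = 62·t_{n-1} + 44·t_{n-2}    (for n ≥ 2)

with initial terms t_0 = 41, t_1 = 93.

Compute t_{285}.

59

t_2 = 62·93 + 44·41 = 4
t_3 = 62·4 + 44·93 = 72
t_4 = 62·72 + 44·4 = 81
t_5 = 62·81 + 44·72 = 42
t_6 = 62·42 + 44·81 = 57
t_7 = 62·57 + 44·42 = 47
t_8 = 62·47 + 44·57 = 87
t_9 = 62·87 + 44·47 = 90
t_10 = 62·90 + 44·87 = 96
t_11 = 62·96 + 44·90 = 18
t_12 = 62·18 + 44·96 = 5
t_13 = 62·5 + 44·18 = 35
t_14 = 62·35 + 44·5 = 62
t_15 = 62·62 + 44·35 = 49
t_16 = 62·49 + 44·62 = 43
t_17 = 62·43 + 44·49 = 69
t_18 = 62·69 + 44·43 = 59
t_19 = 62·59 + 44·69 = 1
t_20 = 62·1 + 44·59 = 39
t_21 = 62·39 + 44·1 = 37
t_22 = 62·37 + 44·39 = 33
t_23 = 62·33 + 44·37 = 85
t_24 = 62·85 + 44·33 = 29
t_25 = 62·29 + 44·85 = 9
t_26 = 62·9 + 44·29 = 88
t_27 = 62·88 + 44·9 = 32
t_28 = 62·32 + 44·88 = 36
t_29 = 62·36 + 44·32 = 51
t_30 = 62·51 + 44·36 = 90
t_31 = 62·90 + 44·51 = 64
t_32 = 62·64 + 44·90 = 71
t_33 = 62·71 + 44·64 = 40
t_34 = 62·40 + 44·71 = 75
t_35 = 62·75 + 44·40 = 8
t_36 = 62·8 + 44·75 = 13
t_37 = 62·13 + 44·8 = 91
t_38 = 62·91 + 44·13 = 6
t_39 = 62·6 + 44·91 = 11
t_40 = 62·11 + 44·6 = 73
t_41 = 62·73 + 44·11 = 63
t_42 = 62·63 + 44·73 = 37
t_43 = 62·37 + 44·63 = 22
t_44 = 62·22 + 44·37 = 82
t_45 = 62·82 + 44·22 = 38
t_46 = 62·38 + 44·82 = 47
t_47 = 62·47 + 44·38 = 27
t_48 = 62·27 + 44·47 = 56
t_49 = 62·56 + 44·27 = 4
t_50 = 62·4 + 44·56 = 93
t_51 = 62·93 + 44·4 = 25
t_52 = 62·25 + 44·93 = 16
t_53 = 62·16 + 44·25 = 55
t_54 = 62·55 + 44·16 = 40
t_55 = 62·40 + 44·55 = 50
t_56 = 62·50 + 44·40 = 10
t_57 = 62·10 + 44·50 = 7
t_58 = 62·7 + 44·10 = 1
t_59 = 62·1 + 44·7 = 79
t_60 = 62·79 + 44·1 = 92
t_61 = 62·92 + 44·79 = 62
t_62 = 62·62 + 44·92 = 35
t_63 = 62·35 + 44·62 = 48
t_64 = 62·48 + 44·35 = 54
t_65 = 62·54 + 44·48 = 28
t_66 = 62·28 + 44·54 = 38
t_67 = 62·38 + 44·28 = 96
t_68 = 62·96 + 44·38 = 58
t_69 = 62·58 + 44·96 = 60
t_70 = 62·60 + 44·58 = 64
t_71 = 62·64 + 44·60 = 12
t_72 = 62·12 + 44·64 = 68
t_73 = 62·68 + 44·12 = 88
t_74 = 62·88 + 44·68 = 9
t_75 = 62·9 + 44·88 = 65
t_76 = 62·65 + 44·9 = 61
t_77 = 62·61 + 44·65 = 46
t_78 = 62·46 + 44·61 = 7
t_79 = 62·7 + 44·46 = 33
t_80 = 62·33 + 44·7 = 26
t_81 = 62·26 + 44·33 = 57
t_82 = 62·57 + 44·26 = 22
t_83 = 62·22 + 44·57 = 89
t_84 = 62·89 + 44·22 = 84
t_85 = 62·84 + 44·89 = 6
t_86 = 62·6 + 44·84 = 91
t_87 = 62·91 + 44·6 = 86
t_88 = 62·86 + 44·91 = 24
t_89 = 62·24 + 44·86 = 34
t_90 = 62·34 + 44·24 = 60
t_91 = 62·60 + 44·34 = 75
t_92 = 62·75 + 44·60 = 15
t_93 = 62·15 + 44·75 = 59
t_94 = 62·59 + 44·15 = 50
t_95 = 62·50 + 44·59 = 70
t_96 = 62·70 + 44·50 = 41
t_97 = 62·41 + 44·70 = 93
(t_96, t_97) = (41, 93) = (t_0, t_1), so the sequence has period 96.
285 ≡ 93 (mod 96), hence t_285 = t_93 = 59.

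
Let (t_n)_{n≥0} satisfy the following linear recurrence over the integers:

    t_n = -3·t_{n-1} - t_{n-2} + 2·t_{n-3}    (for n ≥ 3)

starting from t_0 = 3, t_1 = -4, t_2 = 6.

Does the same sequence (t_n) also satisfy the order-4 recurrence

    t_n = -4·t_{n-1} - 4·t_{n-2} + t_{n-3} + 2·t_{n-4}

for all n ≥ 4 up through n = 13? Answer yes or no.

yes

Terms t_0..t_13: 3, -4, 6, -8, 10, -10, 4, 18, -78, 224, -558, 1294, -2876, 6218
n=4: candidate gives 10, actual t_4 = 10 ✓
n=5: candidate gives -10, actual t_5 = -10 ✓
n=6: candidate gives 4, actual t_6 = 4 ✓
n=7: candidate gives 18, actual t_7 = 18 ✓
n=8: candidate gives -78, actual t_8 = -78 ✓
n=9: candidate gives 224, actual t_9 = 224 ✓
n=10: candidate gives -558, actual t_10 = -558 ✓
n=11: candidate gives 1294, actual t_11 = 1294 ✓
n=12: candidate gives -2876, actual t_12 = -2876 ✓
n=13: candidate gives 6218, actual t_13 = 6218 ✓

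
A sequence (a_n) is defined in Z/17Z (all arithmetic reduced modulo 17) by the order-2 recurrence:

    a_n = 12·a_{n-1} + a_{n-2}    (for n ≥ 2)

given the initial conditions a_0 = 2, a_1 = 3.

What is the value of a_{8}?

a_2 = 12·3 + 1·2 = 4
a_3 = 12·4 + 1·3 = 0
a_4 = 12·0 + 1·4 = 4
a_5 = 12·4 + 1·0 = 14
a_6 = 12·14 + 1·4 = 2
a_7 = 12·2 + 1·14 = 4
a_8 = 12·4 + 1·2 = 16

16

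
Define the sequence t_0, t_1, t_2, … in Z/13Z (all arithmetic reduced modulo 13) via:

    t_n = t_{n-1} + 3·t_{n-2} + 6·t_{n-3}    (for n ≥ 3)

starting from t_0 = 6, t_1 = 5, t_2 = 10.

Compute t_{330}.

t_3 = 1·10 + 3·5 + 6·6 = 9
t_4 = 1·9 + 3·10 + 6·5 = 4
t_5 = 1·4 + 3·9 + 6·10 = 0
t_6 = 1·0 + 3·4 + 6·9 = 1
t_7 = 1·1 + 3·0 + 6·4 = 12
t_8 = 1·12 + 3·1 + 6·0 = 2
t_9 = 1·2 + 3·12 + 6·1 = 5
t_10 = 1·5 + 3·2 + 6·12 = 5
t_11 = 1·5 + 3·5 + 6·2 = 6
t_12 = 1·6 + 3·5 + 6·5 = 12
t_13 = 1·12 + 3·6 + 6·5 = 8
t_14 = 1·8 + 3·12 + 6·6 = 2
t_15 = 1·2 + 3·8 + 6·12 = 7
t_16 = 1·7 + 3·2 + 6·8 = 9
t_17 = 1·9 + 3·7 + 6·2 = 3
t_18 = 1·3 + 3·9 + 6·7 = 7
t_19 = 1·7 + 3·3 + 6·9 = 5
t_20 = 1·5 + 3·7 + 6·3 = 5
t_21 = 1·5 + 3·5 + 6·7 = 10
t_22 = 1·10 + 3·5 + 6·5 = 3
t_23 = 1·3 + 3·10 + 6·5 = 11
t_24 = 1·11 + 3·3 + 6·10 = 2
t_25 = 1·2 + 3·11 + 6·3 = 1
t_26 = 1·1 + 3·2 + 6·11 = 8
t_27 = 1·8 + 3·1 + 6·2 = 10
t_28 = 1·10 + 3·8 + 6·1 = 1
t_29 = 1·1 + 3·10 + 6·8 = 1
t_30 = 1·1 + 3·1 + 6·10 = 12
t_31 = 1·12 + 3·1 + 6·1 = 8
t_32 = 1·8 + 3·12 + 6·1 = 11
t_33 = 1·11 + 3·8 + 6·12 = 3
t_34 = 1·3 + 3·11 + 6·8 = 6
t_35 = 1·6 + 3·3 + 6·11 = 3
t_36 = 1·3 + 3·6 + 6·3 = 0
t_37 = 1·0 + 3·3 + 6·6 = 6
t_38 = 1·6 + 3·0 + 6·3 = 11
t_39 = 1·11 + 3·6 + 6·0 = 3
t_40 = 1·3 + 3·11 + 6·6 = 7
t_41 = 1·7 + 3·3 + 6·11 = 4
t_42 = 1·4 + 3·7 + 6·3 = 4
t_43 = 1·4 + 3·4 + 6·7 = 6
t_44 = 1·6 + 3·4 + 6·4 = 3
t_45 = 1·3 + 3·6 + 6·4 = 6
t_46 = 1·6 + 3·3 + 6·6 = 12
t_47 = 1·12 + 3·6 + 6·3 = 9
t_48 = 1·9 + 3·12 + 6·6 = 3
t_49 = 1·3 + 3·9 + 6·12 = 11
t_50 = 1·11 + 3·3 + 6·9 = 9
t_51 = 1·9 + 3·11 + 6·3 = 8
t_52 = 1·8 + 3·9 + 6·11 = 10
t_53 = 1·10 + 3·8 + 6·9 = 10
t_54 = 1·10 + 3·10 + 6·8 = 10
t_55 = 1·10 + 3·10 + 6·10 = 9
t_56 = 1·9 + 3·10 + 6·10 = 8
t_57 = 1·8 + 3·9 + 6·10 = 4
t_58 = 1·4 + 3·8 + 6·9 = 4
t_59 = 1·4 + 3·4 + 6·8 = 12
t_60 = 1·12 + 3·4 + 6·4 = 9
t_61 = 1·9 + 3·12 + 6·4 = 4
t_62 = 1·4 + 3·9 + 6·12 = 12
t_63 = 1·12 + 3·4 + 6·9 = 0
t_64 = 1·0 + 3·12 + 6·4 = 8
t_65 = 1·8 + 3·0 + 6·12 = 2
t_66 = 1·2 + 3·8 + 6·0 = 0
t_67 = 1·0 + 3·2 + 6·8 = 2
t_68 = 1·2 + 3·0 + 6·2 = 1
t_69 = 1·1 + 3·2 + 6·0 = 7
t_70 = 1·7 + 3·1 + 6·2 = 9
t_71 = 1·9 + 3·7 + 6·1 = 10
t_72 = 1·10 + 3·9 + 6·7 = 1
t_73 = 1·1 + 3·10 + 6·9 = 7
t_74 = 1·7 + 3·1 + 6·10 = 5
t_75 = 1·5 + 3·7 + 6·1 = 6
t_76 = 1·6 + 3·5 + 6·7 = 11
t_77 = 1·11 + 3·6 + 6·5 = 7
t_78 = 1·7 + 3·11 + 6·6 = 11
t_79 = 1·11 + 3·7 + 6·11 = 7
t_80 = 1·7 + 3·11 + 6·7 = 4
t_81 = 1·4 + 3·7 + 6·11 = 0
t_82 = 1·0 + 3·4 + 6·7 = 2
t_83 = 1·2 + 3·0 + 6·4 = 0
t_84 = 1·0 + 3·2 + 6·0 = 6
t_85 = 1·6 + 3·0 + 6·2 = 5
t_86 = 1·5 + 3·6 + 6·0 = 10
(t_84, t_85, t_86) = (6, 5, 10) = (t_0, t_1, t_2), so the sequence has period 84.
330 ≡ 78 (mod 84), hence t_330 = t_78 = 11.

11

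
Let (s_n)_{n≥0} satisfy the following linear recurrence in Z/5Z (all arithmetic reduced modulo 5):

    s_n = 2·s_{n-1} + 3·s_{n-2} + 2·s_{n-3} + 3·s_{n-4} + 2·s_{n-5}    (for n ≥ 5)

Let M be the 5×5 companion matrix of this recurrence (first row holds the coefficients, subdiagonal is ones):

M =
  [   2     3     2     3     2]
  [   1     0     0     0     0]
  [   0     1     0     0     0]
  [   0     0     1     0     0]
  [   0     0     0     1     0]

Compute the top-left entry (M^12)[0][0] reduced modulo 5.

2

(M^12)[0][0] is the top entry after applying M 12 times to the unit state (1, 0, 0, 0, 0). Equivalently it is h_{16} for the auxiliary sequence (h_n) obeying the same recurrence with h_4 = 1 and h_i = 0 for 0 ≤ i < 4:
h_5 = 2·1 + 3·0 + 2·0 + 3·0 + 2·0 = 2
h_6 = 2·2 + 3·1 + 2·0 + 3·0 + 2·0 = 2
h_7 = 2·2 + 3·2 + 2·1 + 3·0 + 2·0 = 2
h_8 = 2·2 + 3·2 + 2·2 + 3·1 + 2·0 = 2
h_9 = 2·2 + 3·2 + 2·2 + 3·2 + 2·1 = 2
h_10 = 2·2 + 3·2 + 2·2 + 3·2 + 2·2 = 4
h_11 = 2·4 + 3·2 + 2·2 + 3·2 + 2·2 = 3
h_12 = 2·3 + 3·4 + 2·2 + 3·2 + 2·2 = 2
h_13 = 2·2 + 3·3 + 2·4 + 3·2 + 2·2 = 1
h_14 = 2·1 + 3·2 + 2·3 + 3·4 + 2·2 = 0
h_15 = 2·0 + 3·1 + 2·2 + 3·3 + 2·4 = 4
h_16 = 2·4 + 3·0 + 2·1 + 3·2 + 2·3 = 2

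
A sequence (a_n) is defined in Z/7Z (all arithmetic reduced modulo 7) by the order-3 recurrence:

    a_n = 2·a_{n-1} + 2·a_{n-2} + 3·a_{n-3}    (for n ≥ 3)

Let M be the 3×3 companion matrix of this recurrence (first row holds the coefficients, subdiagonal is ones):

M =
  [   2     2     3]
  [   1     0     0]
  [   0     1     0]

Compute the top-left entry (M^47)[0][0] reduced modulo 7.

(M^47)[0][0] is the top entry after applying M 47 times to the unit state (1, 0, 0). Equivalently it is h_{49} for the auxiliary sequence (h_n) obeying the same recurrence with h_2 = 1 and h_i = 0 for 0 ≤ i < 2:
h_3 = 2·1 + 2·0 + 3·0 = 2
h_4 = 2·2 + 2·1 + 3·0 = 6
h_5 = 2·6 + 2·2 + 3·1 = 5
h_6 = 2·5 + 2·6 + 3·2 = 0
h_7 = 2·0 + 2·5 + 3·6 = 0
h_8 = 2·0 + 2·0 + 3·5 = 1
(h_6, h_7, h_8) = (0, 0, 1) = (h_0, h_1, h_2), so the sequence has period 6.
49 ≡ 1 (mod 6), hence h_49 = h_1 = 0.

0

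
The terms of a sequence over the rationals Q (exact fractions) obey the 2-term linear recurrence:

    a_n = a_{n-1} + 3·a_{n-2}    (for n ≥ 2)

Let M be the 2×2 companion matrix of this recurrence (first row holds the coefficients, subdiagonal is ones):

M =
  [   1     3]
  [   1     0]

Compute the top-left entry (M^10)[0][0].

2683

(M^10)[0][0] is the top entry after applying M 10 times to the unit state (1, 0). Equivalently it is h_{11} for the auxiliary sequence (h_n) obeying the same recurrence with h_1 = 1 and h_i = 0 for 0 ≤ i < 1:
h_2 = 1·1 + 3·0 = 1
h_3 = 1·1 + 3·1 = 4
h_4 = 1·4 + 3·1 = 7
h_5 = 1·7 + 3·4 = 19
h_6 = 1·19 + 3·7 = 40
h_7 = 1·40 + 3·19 = 97
h_8 = 1·97 + 3·40 = 217
h_9 = 1·217 + 3·97 = 508
h_10 = 1·508 + 3·217 = 1159
h_11 = 1·1159 + 3·508 = 2683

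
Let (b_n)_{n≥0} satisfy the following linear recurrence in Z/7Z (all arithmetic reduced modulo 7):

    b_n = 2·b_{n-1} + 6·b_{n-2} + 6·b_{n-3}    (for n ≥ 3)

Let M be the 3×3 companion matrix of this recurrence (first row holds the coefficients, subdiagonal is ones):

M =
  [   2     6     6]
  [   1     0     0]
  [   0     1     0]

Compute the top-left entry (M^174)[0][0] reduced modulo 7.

4

(M^174)[0][0] is the top entry after applying M 174 times to the unit state (1, 0, 0). Equivalently it is h_{176} for the auxiliary sequence (h_n) obeying the same recurrence with h_2 = 1 and h_i = 0 for 0 ≤ i < 2:
h_3 = 2·1 + 6·0 + 6·0 = 2
h_4 = 2·2 + 6·1 + 6·0 = 3
h_5 = 2·3 + 6·2 + 6·1 = 3
h_6 = 2·3 + 6·3 + 6·2 = 1
h_7 = 2·1 + 6·3 + 6·3 = 3
h_8 = 2·3 + 6·1 + 6·3 = 2
Continuing the recurrence:
  h_9 = 0;  h_10 = 2;  h_11 = 2;  h_12 = 2;  h_13 = 0;  h_14 = 3
  h_15 = 4;  h_16 = 5;  h_17 = 3;  h_18 = 4;  h_19 = 0;  h_20 = 0
  h_21 = 3;  h_22 = 6;  h_23 = 2;  h_24 = 2;  h_25 = 3;  h_26 = 2
  h_27 = 6;  h_28 = 0;  h_29 = 6;  h_30 = 6;  h_31 = 6;  h_32 = 0
  h_33 = 2;  h_34 = 5;  h_35 = 1;  h_36 = 2;  h_37 = 5;  h_38 = 0
  h_39 = 0;  h_40 = 2;  h_41 = 4;  h_42 = 6;  h_43 = 6;  h_44 = 2
  h_45 = 6;  h_46 = 4;  h_47 = 0;  h_48 = 4;  h_49 = 4;  h_50 = 4
  h_51 = 0;  h_52 = 6;  h_53 = 1;  h_54 = 3;  h_55 = 6;  h_56 = 1
  h_57 = 0;  h_58 = 0;  h_59 = 6;  h_60 = 5;  h_61 = 4;  h_62 = 4
  h_63 = 6;  h_64 = 4;  h_65 = 5;  h_66 = 0;  h_67 = 5;  h_68 = 5
  h_69 = 5;  h_70 = 0;  h_71 = 4;  h_72 = 3;  h_73 = 2;  h_74 = 4
  h_75 = 3;  h_76 = 0;  h_77 = 0;  h_78 = 4;  h_79 = 1;  h_80 = 5
  h_81 = 5;  h_82 = 4;  h_83 = 5;  h_84 = 1;  h_85 = 0;  h_86 = 1
  h_87 = 1;  h_88 = 1;  h_89 = 0;  h_90 = 5;  h_91 = 2;  h_92 = 6
  h_93 = 5;  h_94 = 2;  h_95 = 0;  h_96 = 0;  h_97 = 5;  h_98 = 3
  h_99 = 1;  h_100 = 1;  h_101 = 5;  h_102 = 1;  h_103 = 3;  h_104 = 0
  h_105 = 3;  h_106 = 3;  h_107 = 3;  h_108 = 0;  h_109 = 1;  h_110 = 6
  h_111 = 4;  h_112 = 1;  h_113 = 6;  h_114 = 0;  h_115 = 0;  h_116 = 1
  h_117 = 2;  h_118 = 3;  h_119 = 3;  h_120 = 1;  h_121 = 3;  h_122 = 2
  h_123 = 0;  h_124 = 2;  h_125 = 2;  h_126 = 2;  h_127 = 0;  h_128 = 3
  h_129 = 4;  h_130 = 5;  h_131 = 3;  h_132 = 4;  h_133 = 0;  h_134 = 0
  h_135 = 3;  h_136 = 6;  h_137 = 2;  h_138 = 2;  h_139 = 3;  h_140 = 2
  h_141 = 6;  h_142 = 0;  h_143 = 6;  h_144 = 6;  h_145 = 6;  h_146 = 0
  h_147 = 2;  h_148 = 5;  h_149 = 1;  h_150 = 2;  h_151 = 5;  h_152 = 0
  h_153 = 0;  h_154 = 2;  h_155 = 4;  h_156 = 6;  h_157 = 6;  h_158 = 2
  h_159 = 6;  h_160 = 4;  h_161 = 0;  h_162 = 4;  h_163 = 4;  h_164 = 4
  h_165 = 0;  h_166 = 6;  h_167 = 1;  h_168 = 3;  h_169 = 6;  h_170 = 1
  h_171 = 0;  h_172 = 0;  h_173 = 6;  h_174 = 5
h_175 = 2·5 + 6·6 + 6·0 = 4
h_176 = 2·4 + 6·5 + 6·6 = 4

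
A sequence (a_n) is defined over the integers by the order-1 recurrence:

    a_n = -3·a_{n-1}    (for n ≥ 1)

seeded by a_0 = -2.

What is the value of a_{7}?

4374

a_1 = -3·-2 = 6
a_2 = -3·6 = -18
a_3 = -3·-18 = 54
a_4 = -3·54 = -162
a_5 = -3·-162 = 486
a_6 = -3·486 = -1458
a_7 = -3·-1458 = 4374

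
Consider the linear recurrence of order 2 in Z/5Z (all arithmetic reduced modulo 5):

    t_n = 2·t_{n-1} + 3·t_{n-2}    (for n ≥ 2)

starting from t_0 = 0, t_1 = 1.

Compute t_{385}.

t_2 = 2·1 + 3·0 = 2
t_3 = 2·2 + 3·1 = 2
t_4 = 2·2 + 3·2 = 0
t_5 = 2·0 + 3·2 = 1
(t_4, t_5) = (0, 1) = (t_0, t_1), so the sequence has period 4.
385 ≡ 1 (mod 4), hence t_385 = t_1 = 1.

1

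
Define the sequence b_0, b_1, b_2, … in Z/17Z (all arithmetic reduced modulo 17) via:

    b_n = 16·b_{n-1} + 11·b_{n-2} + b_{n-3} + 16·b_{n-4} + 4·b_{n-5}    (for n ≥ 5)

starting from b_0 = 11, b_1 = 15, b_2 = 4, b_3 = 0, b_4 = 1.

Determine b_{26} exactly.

11

b_5 = 16·1 + 11·0 + 1·4 + 16·15 + 4·11 = 15
b_6 = 16·15 + 11·1 + 1·0 + 16·4 + 4·15 = 1
b_7 = 16·1 + 11·15 + 1·1 + 16·0 + 4·4 = 11
b_8 = 16·11 + 11·1 + 1·15 + 16·1 + 4·0 = 14
b_9 = 16·14 + 11·11 + 1·1 + 16·15 + 4·1 = 12
b_10 = 16·12 + 11·14 + 1·11 + 16·1 + 4·15 = 8
b_11 = 16·8 + 11·12 + 1·14 + 16·11 + 4·1 = 12
b_12 = 16·12 + 11·8 + 1·12 + 16·14 + 4·11 = 16
b_13 = 16·16 + 11·12 + 1·8 + 16·12 + 4·14 = 15
b_14 = 16·15 + 11·16 + 1·12 + 16·8 + 4·12 = 9
b_15 = 16·9 + 11·15 + 1·16 + 16·12 + 4·8 = 5
b_16 = 16·5 + 11·9 + 1·15 + 16·16 + 4·12 = 5
b_17 = 16·5 + 11·5 + 1·9 + 16·15 + 4·16 = 6
b_18 = 16·6 + 11·5 + 1·5 + 16·9 + 4·15 = 3
b_19 = 16·3 + 11·6 + 1·5 + 16·5 + 4·9 = 14
b_20 = 16·14 + 11·3 + 1·6 + 16·5 + 4·5 = 6
b_21 = 16·6 + 11·14 + 1·3 + 16·6 + 4·5 = 12
b_22 = 16·12 + 11·6 + 1·14 + 16·3 + 4·6 = 4
b_23 = 16·4 + 11·12 + 1·6 + 16·14 + 4·3 = 13
b_24 = 16·13 + 11·4 + 1·12 + 16·6 + 4·14 = 8
b_25 = 16·8 + 11·13 + 1·4 + 16·12 + 4·6 = 15
b_26 = 16·15 + 11·8 + 1·13 + 16·4 + 4·12 = 11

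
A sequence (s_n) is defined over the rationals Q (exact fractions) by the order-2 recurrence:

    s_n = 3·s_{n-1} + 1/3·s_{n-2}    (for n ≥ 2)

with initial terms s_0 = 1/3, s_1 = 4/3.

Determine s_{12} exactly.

754601401/2187

s_2 = 3·4/3 + 1/3·1/3 = 37/9
s_3 = 3·37/9 + 1/3·4/3 = 115/9
s_4 = 3·115/9 + 1/3·37/9 = 1072/27
s_5 = 3·1072/27 + 1/3·115/9 = 3331/27
s_6 = 3·3331/27 + 1/3·1072/27 = 31051/81
s_7 = 3·31051/81 + 1/3·3331/27 = 96484/81
s_8 = 3·96484/81 + 1/3·31051/81 = 899407/243
s_9 = 3·899407/243 + 1/3·96484/81 = 2794705/243
s_10 = 3·2794705/243 + 1/3·899407/243 = 26051752/729
s_11 = 3·26051752/729 + 1/3·2794705/243 = 80949961/729
s_12 = 3·80949961/729 + 1/3·26051752/729 = 754601401/2187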